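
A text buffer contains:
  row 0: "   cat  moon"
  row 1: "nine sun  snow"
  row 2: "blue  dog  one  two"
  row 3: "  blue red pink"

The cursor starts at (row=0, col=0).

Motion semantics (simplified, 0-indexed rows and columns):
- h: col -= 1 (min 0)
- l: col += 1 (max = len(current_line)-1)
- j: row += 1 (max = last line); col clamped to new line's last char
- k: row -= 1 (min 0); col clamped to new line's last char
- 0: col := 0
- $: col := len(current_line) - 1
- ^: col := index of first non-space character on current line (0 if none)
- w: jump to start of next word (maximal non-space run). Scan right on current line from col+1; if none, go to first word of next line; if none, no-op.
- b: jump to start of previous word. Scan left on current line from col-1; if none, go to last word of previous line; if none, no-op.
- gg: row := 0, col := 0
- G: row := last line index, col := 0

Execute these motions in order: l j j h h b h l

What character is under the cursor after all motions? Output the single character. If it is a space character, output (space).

Answer: s

Derivation:
After 1 (l): row=0 col=1 char='_'
After 2 (j): row=1 col=1 char='i'
After 3 (j): row=2 col=1 char='l'
After 4 (h): row=2 col=0 char='b'
After 5 (h): row=2 col=0 char='b'
After 6 (b): row=1 col=10 char='s'
After 7 (h): row=1 col=9 char='_'
After 8 (l): row=1 col=10 char='s'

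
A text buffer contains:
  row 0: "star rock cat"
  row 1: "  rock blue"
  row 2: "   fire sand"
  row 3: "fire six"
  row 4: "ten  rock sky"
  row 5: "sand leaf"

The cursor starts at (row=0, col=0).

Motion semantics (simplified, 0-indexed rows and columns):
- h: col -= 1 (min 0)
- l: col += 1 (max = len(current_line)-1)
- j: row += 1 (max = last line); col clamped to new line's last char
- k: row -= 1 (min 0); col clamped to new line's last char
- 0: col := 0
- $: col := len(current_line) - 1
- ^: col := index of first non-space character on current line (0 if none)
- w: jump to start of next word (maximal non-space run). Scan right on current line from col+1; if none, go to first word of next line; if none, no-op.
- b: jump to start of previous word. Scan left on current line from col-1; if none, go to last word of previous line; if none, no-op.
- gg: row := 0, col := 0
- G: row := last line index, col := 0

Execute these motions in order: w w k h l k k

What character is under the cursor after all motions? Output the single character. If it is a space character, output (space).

After 1 (w): row=0 col=5 char='r'
After 2 (w): row=0 col=10 char='c'
After 3 (k): row=0 col=10 char='c'
After 4 (h): row=0 col=9 char='_'
After 5 (l): row=0 col=10 char='c'
After 6 (k): row=0 col=10 char='c'
After 7 (k): row=0 col=10 char='c'

Answer: c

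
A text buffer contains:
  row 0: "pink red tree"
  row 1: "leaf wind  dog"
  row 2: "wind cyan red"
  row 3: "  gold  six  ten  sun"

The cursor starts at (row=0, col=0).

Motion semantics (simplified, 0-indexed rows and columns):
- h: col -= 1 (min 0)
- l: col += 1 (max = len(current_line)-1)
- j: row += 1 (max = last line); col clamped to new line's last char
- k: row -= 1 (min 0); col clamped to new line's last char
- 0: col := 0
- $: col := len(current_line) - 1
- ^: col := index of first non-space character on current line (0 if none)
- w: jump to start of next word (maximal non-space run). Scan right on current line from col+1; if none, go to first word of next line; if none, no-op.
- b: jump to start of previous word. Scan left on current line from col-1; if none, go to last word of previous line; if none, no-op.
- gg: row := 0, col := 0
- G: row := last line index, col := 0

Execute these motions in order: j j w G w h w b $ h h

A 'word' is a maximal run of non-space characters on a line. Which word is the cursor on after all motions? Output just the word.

Answer: red

Derivation:
After 1 (j): row=1 col=0 char='l'
After 2 (j): row=2 col=0 char='w'
After 3 (w): row=2 col=5 char='c'
After 4 (G): row=3 col=0 char='_'
After 5 (w): row=3 col=2 char='g'
After 6 (h): row=3 col=1 char='_'
After 7 (w): row=3 col=2 char='g'
After 8 (b): row=2 col=10 char='r'
After 9 ($): row=2 col=12 char='d'
After 10 (h): row=2 col=11 char='e'
After 11 (h): row=2 col=10 char='r'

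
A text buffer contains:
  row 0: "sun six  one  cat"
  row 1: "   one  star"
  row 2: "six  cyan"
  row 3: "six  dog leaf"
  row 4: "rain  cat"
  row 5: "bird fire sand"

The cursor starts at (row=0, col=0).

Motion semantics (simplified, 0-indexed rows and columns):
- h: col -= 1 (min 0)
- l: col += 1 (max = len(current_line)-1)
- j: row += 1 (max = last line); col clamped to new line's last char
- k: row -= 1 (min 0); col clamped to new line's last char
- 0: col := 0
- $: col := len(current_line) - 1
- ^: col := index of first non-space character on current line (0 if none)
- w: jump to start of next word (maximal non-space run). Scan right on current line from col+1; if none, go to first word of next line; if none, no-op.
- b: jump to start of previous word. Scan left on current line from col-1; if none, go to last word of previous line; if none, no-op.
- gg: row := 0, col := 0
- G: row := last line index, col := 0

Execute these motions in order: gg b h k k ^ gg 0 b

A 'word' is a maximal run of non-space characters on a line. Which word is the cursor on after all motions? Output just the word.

After 1 (gg): row=0 col=0 char='s'
After 2 (b): row=0 col=0 char='s'
After 3 (h): row=0 col=0 char='s'
After 4 (k): row=0 col=0 char='s'
After 5 (k): row=0 col=0 char='s'
After 6 (^): row=0 col=0 char='s'
After 7 (gg): row=0 col=0 char='s'
After 8 (0): row=0 col=0 char='s'
After 9 (b): row=0 col=0 char='s'

Answer: sun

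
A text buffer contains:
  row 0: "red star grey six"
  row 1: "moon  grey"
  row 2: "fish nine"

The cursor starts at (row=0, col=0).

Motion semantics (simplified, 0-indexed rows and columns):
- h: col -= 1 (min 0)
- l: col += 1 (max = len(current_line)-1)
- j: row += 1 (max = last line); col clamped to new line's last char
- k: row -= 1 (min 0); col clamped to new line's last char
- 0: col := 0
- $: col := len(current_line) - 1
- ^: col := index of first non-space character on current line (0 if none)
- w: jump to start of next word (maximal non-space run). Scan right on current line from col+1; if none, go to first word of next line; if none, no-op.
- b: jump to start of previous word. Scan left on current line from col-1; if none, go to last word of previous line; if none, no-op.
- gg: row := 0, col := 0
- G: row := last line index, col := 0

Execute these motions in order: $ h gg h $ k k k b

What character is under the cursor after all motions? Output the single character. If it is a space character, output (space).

Answer: s

Derivation:
After 1 ($): row=0 col=16 char='x'
After 2 (h): row=0 col=15 char='i'
After 3 (gg): row=0 col=0 char='r'
After 4 (h): row=0 col=0 char='r'
After 5 ($): row=0 col=16 char='x'
After 6 (k): row=0 col=16 char='x'
After 7 (k): row=0 col=16 char='x'
After 8 (k): row=0 col=16 char='x'
After 9 (b): row=0 col=14 char='s'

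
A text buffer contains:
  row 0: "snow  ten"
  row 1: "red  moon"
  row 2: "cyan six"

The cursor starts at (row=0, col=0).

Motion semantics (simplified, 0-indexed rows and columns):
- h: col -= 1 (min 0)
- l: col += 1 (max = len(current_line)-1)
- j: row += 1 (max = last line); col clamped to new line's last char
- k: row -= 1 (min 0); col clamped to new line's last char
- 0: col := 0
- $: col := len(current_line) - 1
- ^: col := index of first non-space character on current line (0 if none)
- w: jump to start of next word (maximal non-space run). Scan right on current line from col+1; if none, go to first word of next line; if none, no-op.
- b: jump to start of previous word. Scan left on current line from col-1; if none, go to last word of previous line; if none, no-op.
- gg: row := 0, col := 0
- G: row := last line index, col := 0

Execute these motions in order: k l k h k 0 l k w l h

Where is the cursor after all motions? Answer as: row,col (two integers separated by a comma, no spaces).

Answer: 0,6

Derivation:
After 1 (k): row=0 col=0 char='s'
After 2 (l): row=0 col=1 char='n'
After 3 (k): row=0 col=1 char='n'
After 4 (h): row=0 col=0 char='s'
After 5 (k): row=0 col=0 char='s'
After 6 (0): row=0 col=0 char='s'
After 7 (l): row=0 col=1 char='n'
After 8 (k): row=0 col=1 char='n'
After 9 (w): row=0 col=6 char='t'
After 10 (l): row=0 col=7 char='e'
After 11 (h): row=0 col=6 char='t'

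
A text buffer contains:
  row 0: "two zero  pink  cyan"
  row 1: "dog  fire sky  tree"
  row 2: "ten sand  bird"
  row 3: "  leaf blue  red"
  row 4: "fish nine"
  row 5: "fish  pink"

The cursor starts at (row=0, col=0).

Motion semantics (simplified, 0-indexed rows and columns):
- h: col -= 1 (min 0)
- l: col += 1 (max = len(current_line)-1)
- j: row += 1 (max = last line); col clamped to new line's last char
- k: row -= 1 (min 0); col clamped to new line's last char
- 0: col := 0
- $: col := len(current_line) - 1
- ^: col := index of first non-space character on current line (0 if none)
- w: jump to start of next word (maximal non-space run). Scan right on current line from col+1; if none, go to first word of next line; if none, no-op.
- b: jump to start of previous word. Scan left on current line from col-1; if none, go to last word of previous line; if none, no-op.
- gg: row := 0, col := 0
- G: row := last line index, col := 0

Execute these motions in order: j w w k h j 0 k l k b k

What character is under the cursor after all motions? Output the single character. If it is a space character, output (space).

Answer: t

Derivation:
After 1 (j): row=1 col=0 char='d'
After 2 (w): row=1 col=5 char='f'
After 3 (w): row=1 col=10 char='s'
After 4 (k): row=0 col=10 char='p'
After 5 (h): row=0 col=9 char='_'
After 6 (j): row=1 col=9 char='_'
After 7 (0): row=1 col=0 char='d'
After 8 (k): row=0 col=0 char='t'
After 9 (l): row=0 col=1 char='w'
After 10 (k): row=0 col=1 char='w'
After 11 (b): row=0 col=0 char='t'
After 12 (k): row=0 col=0 char='t'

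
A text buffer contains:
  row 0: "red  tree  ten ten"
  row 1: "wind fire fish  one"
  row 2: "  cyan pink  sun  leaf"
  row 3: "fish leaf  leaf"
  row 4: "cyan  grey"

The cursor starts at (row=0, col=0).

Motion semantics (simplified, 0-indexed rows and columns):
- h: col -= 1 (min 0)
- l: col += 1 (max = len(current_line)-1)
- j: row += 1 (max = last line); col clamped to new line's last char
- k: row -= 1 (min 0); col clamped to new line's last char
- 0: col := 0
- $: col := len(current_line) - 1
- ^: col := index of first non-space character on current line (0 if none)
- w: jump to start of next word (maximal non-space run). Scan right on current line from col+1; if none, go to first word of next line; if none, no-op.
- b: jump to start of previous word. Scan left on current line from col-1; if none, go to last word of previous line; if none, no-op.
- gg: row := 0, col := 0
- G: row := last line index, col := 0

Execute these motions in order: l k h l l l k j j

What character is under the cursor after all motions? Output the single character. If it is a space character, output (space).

Answer: y

Derivation:
After 1 (l): row=0 col=1 char='e'
After 2 (k): row=0 col=1 char='e'
After 3 (h): row=0 col=0 char='r'
After 4 (l): row=0 col=1 char='e'
After 5 (l): row=0 col=2 char='d'
After 6 (l): row=0 col=3 char='_'
After 7 (k): row=0 col=3 char='_'
After 8 (j): row=1 col=3 char='d'
After 9 (j): row=2 col=3 char='y'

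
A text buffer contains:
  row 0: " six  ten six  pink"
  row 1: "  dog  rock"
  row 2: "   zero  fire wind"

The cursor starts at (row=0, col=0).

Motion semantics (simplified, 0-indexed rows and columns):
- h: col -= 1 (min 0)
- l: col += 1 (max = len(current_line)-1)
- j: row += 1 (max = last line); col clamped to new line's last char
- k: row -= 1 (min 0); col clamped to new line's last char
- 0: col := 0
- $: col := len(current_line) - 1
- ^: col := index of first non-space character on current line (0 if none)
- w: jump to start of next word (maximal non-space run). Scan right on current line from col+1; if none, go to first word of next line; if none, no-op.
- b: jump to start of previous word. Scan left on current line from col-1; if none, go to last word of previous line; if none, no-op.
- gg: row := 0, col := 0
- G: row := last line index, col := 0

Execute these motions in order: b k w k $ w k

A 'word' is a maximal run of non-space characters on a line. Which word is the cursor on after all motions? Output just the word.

Answer: six

Derivation:
After 1 (b): row=0 col=0 char='_'
After 2 (k): row=0 col=0 char='_'
After 3 (w): row=0 col=1 char='s'
After 4 (k): row=0 col=1 char='s'
After 5 ($): row=0 col=18 char='k'
After 6 (w): row=1 col=2 char='d'
After 7 (k): row=0 col=2 char='i'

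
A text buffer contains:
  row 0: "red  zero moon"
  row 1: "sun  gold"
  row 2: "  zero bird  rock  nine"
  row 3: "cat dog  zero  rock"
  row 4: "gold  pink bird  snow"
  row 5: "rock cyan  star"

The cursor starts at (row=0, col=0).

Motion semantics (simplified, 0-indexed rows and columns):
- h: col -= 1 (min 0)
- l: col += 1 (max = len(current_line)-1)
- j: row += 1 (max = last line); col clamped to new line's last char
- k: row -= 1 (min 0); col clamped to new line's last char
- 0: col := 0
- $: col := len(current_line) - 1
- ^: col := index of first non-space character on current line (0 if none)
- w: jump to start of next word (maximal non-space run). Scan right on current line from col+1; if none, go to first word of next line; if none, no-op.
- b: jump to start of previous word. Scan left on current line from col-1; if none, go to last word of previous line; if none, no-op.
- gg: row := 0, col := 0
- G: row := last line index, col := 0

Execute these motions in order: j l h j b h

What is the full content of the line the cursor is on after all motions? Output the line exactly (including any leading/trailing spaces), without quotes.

Answer: sun  gold

Derivation:
After 1 (j): row=1 col=0 char='s'
After 2 (l): row=1 col=1 char='u'
After 3 (h): row=1 col=0 char='s'
After 4 (j): row=2 col=0 char='_'
After 5 (b): row=1 col=5 char='g'
After 6 (h): row=1 col=4 char='_'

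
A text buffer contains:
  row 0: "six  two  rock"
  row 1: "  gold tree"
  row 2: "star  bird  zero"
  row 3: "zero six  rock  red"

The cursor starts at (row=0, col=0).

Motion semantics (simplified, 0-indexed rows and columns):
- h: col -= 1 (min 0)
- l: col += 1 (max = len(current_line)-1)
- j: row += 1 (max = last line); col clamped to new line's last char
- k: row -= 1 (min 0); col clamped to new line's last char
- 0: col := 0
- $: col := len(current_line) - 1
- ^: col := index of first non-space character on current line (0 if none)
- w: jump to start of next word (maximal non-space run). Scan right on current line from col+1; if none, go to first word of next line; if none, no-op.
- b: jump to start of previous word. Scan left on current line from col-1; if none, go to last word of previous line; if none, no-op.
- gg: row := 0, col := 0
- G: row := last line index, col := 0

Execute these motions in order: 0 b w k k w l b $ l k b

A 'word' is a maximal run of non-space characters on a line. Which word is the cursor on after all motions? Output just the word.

After 1 (0): row=0 col=0 char='s'
After 2 (b): row=0 col=0 char='s'
After 3 (w): row=0 col=5 char='t'
After 4 (k): row=0 col=5 char='t'
After 5 (k): row=0 col=5 char='t'
After 6 (w): row=0 col=10 char='r'
After 7 (l): row=0 col=11 char='o'
After 8 (b): row=0 col=10 char='r'
After 9 ($): row=0 col=13 char='k'
After 10 (l): row=0 col=13 char='k'
After 11 (k): row=0 col=13 char='k'
After 12 (b): row=0 col=10 char='r'

Answer: rock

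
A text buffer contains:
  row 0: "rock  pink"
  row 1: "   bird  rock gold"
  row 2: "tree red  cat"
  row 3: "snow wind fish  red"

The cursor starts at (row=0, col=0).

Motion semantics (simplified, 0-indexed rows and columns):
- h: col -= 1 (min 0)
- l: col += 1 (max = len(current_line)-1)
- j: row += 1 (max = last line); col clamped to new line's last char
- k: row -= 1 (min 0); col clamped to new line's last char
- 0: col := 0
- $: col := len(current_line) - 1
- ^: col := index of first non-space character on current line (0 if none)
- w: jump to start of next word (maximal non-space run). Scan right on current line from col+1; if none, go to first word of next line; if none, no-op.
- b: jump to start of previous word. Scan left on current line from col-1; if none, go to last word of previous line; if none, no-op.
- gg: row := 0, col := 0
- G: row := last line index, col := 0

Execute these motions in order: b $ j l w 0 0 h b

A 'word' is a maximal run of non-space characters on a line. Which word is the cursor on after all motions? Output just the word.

Answer: pink

Derivation:
After 1 (b): row=0 col=0 char='r'
After 2 ($): row=0 col=9 char='k'
After 3 (j): row=1 col=9 char='r'
After 4 (l): row=1 col=10 char='o'
After 5 (w): row=1 col=14 char='g'
After 6 (0): row=1 col=0 char='_'
After 7 (0): row=1 col=0 char='_'
After 8 (h): row=1 col=0 char='_'
After 9 (b): row=0 col=6 char='p'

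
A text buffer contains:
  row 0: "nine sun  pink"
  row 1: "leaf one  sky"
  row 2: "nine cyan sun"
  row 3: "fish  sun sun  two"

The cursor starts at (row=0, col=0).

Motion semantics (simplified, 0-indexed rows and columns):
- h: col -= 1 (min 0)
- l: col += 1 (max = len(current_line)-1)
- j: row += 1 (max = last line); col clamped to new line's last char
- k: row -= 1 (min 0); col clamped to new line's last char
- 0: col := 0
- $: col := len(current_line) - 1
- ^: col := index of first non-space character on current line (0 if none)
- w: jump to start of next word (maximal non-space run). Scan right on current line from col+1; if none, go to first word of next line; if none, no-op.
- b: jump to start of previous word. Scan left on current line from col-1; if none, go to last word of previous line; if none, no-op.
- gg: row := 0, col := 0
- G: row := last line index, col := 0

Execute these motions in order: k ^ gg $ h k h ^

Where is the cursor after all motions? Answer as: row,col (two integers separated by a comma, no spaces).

Answer: 0,0

Derivation:
After 1 (k): row=0 col=0 char='n'
After 2 (^): row=0 col=0 char='n'
After 3 (gg): row=0 col=0 char='n'
After 4 ($): row=0 col=13 char='k'
After 5 (h): row=0 col=12 char='n'
After 6 (k): row=0 col=12 char='n'
After 7 (h): row=0 col=11 char='i'
After 8 (^): row=0 col=0 char='n'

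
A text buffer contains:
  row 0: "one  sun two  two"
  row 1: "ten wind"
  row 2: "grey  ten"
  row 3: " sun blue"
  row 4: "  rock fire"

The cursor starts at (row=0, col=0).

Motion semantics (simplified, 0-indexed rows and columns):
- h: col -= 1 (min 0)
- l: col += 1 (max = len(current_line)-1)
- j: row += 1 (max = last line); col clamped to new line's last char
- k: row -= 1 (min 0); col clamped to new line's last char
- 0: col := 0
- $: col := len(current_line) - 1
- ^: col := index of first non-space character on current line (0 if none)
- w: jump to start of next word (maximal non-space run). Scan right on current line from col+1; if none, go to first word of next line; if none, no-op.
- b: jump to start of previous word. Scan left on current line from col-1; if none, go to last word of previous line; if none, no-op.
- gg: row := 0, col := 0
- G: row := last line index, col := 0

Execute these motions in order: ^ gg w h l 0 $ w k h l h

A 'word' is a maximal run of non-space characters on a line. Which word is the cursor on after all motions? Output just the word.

After 1 (^): row=0 col=0 char='o'
After 2 (gg): row=0 col=0 char='o'
After 3 (w): row=0 col=5 char='s'
After 4 (h): row=0 col=4 char='_'
After 5 (l): row=0 col=5 char='s'
After 6 (0): row=0 col=0 char='o'
After 7 ($): row=0 col=16 char='o'
After 8 (w): row=1 col=0 char='t'
After 9 (k): row=0 col=0 char='o'
After 10 (h): row=0 col=0 char='o'
After 11 (l): row=0 col=1 char='n'
After 12 (h): row=0 col=0 char='o'

Answer: one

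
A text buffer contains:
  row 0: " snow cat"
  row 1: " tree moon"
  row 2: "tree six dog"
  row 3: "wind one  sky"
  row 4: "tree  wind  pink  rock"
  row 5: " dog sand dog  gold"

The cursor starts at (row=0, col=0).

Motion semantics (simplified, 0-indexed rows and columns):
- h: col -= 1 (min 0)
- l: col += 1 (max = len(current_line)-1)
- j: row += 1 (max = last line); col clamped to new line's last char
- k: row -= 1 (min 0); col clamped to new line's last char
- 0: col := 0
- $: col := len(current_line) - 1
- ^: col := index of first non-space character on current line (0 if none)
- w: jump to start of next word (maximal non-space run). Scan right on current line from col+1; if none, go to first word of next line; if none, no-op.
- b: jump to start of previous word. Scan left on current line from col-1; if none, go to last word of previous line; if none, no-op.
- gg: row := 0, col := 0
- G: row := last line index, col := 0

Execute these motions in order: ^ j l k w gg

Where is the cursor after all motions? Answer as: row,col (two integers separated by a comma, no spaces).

Answer: 0,0

Derivation:
After 1 (^): row=0 col=1 char='s'
After 2 (j): row=1 col=1 char='t'
After 3 (l): row=1 col=2 char='r'
After 4 (k): row=0 col=2 char='n'
After 5 (w): row=0 col=6 char='c'
After 6 (gg): row=0 col=0 char='_'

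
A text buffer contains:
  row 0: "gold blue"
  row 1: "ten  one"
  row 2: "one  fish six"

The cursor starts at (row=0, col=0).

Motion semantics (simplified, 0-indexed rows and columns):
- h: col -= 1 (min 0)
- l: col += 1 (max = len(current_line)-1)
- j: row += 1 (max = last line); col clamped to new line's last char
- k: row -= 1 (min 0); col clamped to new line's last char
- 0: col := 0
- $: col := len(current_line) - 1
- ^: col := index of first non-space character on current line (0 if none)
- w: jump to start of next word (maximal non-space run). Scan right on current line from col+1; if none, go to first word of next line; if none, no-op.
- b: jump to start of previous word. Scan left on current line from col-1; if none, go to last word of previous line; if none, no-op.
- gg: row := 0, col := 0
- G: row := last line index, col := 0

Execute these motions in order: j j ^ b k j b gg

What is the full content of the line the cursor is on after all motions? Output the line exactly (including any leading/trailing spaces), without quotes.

Answer: gold blue

Derivation:
After 1 (j): row=1 col=0 char='t'
After 2 (j): row=2 col=0 char='o'
After 3 (^): row=2 col=0 char='o'
After 4 (b): row=1 col=5 char='o'
After 5 (k): row=0 col=5 char='b'
After 6 (j): row=1 col=5 char='o'
After 7 (b): row=1 col=0 char='t'
After 8 (gg): row=0 col=0 char='g'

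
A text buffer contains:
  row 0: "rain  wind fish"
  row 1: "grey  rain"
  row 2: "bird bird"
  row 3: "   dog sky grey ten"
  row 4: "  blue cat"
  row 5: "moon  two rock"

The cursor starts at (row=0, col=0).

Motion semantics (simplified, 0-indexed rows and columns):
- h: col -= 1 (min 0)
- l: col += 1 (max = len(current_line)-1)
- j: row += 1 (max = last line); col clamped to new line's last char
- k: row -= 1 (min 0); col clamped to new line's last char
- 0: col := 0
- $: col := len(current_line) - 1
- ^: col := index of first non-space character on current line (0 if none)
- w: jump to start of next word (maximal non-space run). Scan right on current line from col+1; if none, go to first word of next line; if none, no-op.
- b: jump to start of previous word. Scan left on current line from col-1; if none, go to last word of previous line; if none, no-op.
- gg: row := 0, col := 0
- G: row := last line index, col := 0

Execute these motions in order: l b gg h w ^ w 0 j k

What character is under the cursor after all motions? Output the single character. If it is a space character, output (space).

After 1 (l): row=0 col=1 char='a'
After 2 (b): row=0 col=0 char='r'
After 3 (gg): row=0 col=0 char='r'
After 4 (h): row=0 col=0 char='r'
After 5 (w): row=0 col=6 char='w'
After 6 (^): row=0 col=0 char='r'
After 7 (w): row=0 col=6 char='w'
After 8 (0): row=0 col=0 char='r'
After 9 (j): row=1 col=0 char='g'
After 10 (k): row=0 col=0 char='r'

Answer: r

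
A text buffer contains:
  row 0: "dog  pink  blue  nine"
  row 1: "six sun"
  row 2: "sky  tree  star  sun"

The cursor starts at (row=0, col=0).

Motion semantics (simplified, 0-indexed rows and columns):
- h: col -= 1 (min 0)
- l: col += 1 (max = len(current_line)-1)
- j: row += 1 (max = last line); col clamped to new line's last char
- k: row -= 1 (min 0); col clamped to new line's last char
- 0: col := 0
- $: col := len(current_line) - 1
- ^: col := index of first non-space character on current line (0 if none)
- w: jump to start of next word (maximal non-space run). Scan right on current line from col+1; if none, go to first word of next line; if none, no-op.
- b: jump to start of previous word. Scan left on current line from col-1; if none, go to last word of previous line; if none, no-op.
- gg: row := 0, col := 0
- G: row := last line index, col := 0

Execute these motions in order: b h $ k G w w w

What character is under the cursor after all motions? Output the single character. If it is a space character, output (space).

Answer: s

Derivation:
After 1 (b): row=0 col=0 char='d'
After 2 (h): row=0 col=0 char='d'
After 3 ($): row=0 col=20 char='e'
After 4 (k): row=0 col=20 char='e'
After 5 (G): row=2 col=0 char='s'
After 6 (w): row=2 col=5 char='t'
After 7 (w): row=2 col=11 char='s'
After 8 (w): row=2 col=17 char='s'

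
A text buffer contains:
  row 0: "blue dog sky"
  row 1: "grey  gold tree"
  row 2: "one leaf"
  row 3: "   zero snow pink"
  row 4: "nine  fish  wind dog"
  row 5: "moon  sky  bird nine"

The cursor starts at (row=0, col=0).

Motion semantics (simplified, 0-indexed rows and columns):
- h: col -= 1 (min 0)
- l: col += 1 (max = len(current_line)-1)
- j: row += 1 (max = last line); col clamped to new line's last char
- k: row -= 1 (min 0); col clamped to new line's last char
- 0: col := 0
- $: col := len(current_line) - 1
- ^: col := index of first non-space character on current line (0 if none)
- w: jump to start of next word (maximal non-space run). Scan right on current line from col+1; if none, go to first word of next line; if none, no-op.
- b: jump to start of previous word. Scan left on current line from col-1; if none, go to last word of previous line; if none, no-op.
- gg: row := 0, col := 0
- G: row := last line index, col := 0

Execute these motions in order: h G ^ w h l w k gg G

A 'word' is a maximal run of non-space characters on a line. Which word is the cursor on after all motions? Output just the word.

After 1 (h): row=0 col=0 char='b'
After 2 (G): row=5 col=0 char='m'
After 3 (^): row=5 col=0 char='m'
After 4 (w): row=5 col=6 char='s'
After 5 (h): row=5 col=5 char='_'
After 6 (l): row=5 col=6 char='s'
After 7 (w): row=5 col=11 char='b'
After 8 (k): row=4 col=11 char='_'
After 9 (gg): row=0 col=0 char='b'
After 10 (G): row=5 col=0 char='m'

Answer: moon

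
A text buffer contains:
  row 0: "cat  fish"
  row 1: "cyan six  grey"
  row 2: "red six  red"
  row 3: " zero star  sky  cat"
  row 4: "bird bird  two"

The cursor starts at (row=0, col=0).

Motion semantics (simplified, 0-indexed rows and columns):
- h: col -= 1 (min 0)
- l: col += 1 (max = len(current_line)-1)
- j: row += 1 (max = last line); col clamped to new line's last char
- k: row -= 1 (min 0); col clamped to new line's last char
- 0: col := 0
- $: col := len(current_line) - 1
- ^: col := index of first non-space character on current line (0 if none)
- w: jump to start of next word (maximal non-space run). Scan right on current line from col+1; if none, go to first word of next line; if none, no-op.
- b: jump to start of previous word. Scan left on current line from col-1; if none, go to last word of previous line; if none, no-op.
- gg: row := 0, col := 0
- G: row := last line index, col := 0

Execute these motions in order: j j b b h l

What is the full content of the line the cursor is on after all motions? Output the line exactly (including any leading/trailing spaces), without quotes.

Answer: cyan six  grey

Derivation:
After 1 (j): row=1 col=0 char='c'
After 2 (j): row=2 col=0 char='r'
After 3 (b): row=1 col=10 char='g'
After 4 (b): row=1 col=5 char='s'
After 5 (h): row=1 col=4 char='_'
After 6 (l): row=1 col=5 char='s'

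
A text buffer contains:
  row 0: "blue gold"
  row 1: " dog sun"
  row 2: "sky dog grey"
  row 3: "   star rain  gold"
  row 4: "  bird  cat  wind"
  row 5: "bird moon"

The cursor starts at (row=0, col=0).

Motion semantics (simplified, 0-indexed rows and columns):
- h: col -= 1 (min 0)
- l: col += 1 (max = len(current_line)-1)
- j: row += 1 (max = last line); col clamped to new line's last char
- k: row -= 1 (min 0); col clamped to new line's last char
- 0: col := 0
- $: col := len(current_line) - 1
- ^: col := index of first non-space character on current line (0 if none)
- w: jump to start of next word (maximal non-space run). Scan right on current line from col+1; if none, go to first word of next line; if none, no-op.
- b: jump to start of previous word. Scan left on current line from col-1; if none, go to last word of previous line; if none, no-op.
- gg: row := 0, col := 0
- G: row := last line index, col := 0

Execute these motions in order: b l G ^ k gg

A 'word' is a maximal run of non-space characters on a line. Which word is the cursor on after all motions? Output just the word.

After 1 (b): row=0 col=0 char='b'
After 2 (l): row=0 col=1 char='l'
After 3 (G): row=5 col=0 char='b'
After 4 (^): row=5 col=0 char='b'
After 5 (k): row=4 col=0 char='_'
After 6 (gg): row=0 col=0 char='b'

Answer: blue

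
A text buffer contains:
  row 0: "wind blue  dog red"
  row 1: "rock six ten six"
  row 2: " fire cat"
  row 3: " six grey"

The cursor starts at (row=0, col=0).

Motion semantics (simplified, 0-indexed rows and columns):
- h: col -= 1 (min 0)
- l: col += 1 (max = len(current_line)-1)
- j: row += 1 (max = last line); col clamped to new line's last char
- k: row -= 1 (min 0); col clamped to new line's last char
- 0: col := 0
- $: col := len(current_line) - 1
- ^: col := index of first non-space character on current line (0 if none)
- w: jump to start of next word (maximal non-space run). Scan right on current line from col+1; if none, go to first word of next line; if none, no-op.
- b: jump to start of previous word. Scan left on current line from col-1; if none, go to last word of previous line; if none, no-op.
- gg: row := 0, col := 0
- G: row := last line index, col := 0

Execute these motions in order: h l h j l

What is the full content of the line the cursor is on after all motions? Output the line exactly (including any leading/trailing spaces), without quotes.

Answer: rock six ten six

Derivation:
After 1 (h): row=0 col=0 char='w'
After 2 (l): row=0 col=1 char='i'
After 3 (h): row=0 col=0 char='w'
After 4 (j): row=1 col=0 char='r'
After 5 (l): row=1 col=1 char='o'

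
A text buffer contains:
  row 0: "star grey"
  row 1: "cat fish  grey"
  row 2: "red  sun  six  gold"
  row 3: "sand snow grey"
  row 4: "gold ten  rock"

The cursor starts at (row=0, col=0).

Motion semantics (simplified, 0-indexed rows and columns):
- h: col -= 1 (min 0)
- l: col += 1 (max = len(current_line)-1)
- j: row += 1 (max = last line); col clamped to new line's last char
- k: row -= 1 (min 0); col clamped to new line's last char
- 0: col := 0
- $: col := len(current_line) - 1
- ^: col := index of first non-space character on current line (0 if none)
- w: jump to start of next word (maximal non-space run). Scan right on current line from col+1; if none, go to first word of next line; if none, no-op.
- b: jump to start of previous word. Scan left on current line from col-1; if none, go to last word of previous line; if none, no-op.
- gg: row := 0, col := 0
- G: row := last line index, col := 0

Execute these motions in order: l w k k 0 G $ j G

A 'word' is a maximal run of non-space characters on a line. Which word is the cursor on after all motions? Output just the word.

After 1 (l): row=0 col=1 char='t'
After 2 (w): row=0 col=5 char='g'
After 3 (k): row=0 col=5 char='g'
After 4 (k): row=0 col=5 char='g'
After 5 (0): row=0 col=0 char='s'
After 6 (G): row=4 col=0 char='g'
After 7 ($): row=4 col=13 char='k'
After 8 (j): row=4 col=13 char='k'
After 9 (G): row=4 col=0 char='g'

Answer: gold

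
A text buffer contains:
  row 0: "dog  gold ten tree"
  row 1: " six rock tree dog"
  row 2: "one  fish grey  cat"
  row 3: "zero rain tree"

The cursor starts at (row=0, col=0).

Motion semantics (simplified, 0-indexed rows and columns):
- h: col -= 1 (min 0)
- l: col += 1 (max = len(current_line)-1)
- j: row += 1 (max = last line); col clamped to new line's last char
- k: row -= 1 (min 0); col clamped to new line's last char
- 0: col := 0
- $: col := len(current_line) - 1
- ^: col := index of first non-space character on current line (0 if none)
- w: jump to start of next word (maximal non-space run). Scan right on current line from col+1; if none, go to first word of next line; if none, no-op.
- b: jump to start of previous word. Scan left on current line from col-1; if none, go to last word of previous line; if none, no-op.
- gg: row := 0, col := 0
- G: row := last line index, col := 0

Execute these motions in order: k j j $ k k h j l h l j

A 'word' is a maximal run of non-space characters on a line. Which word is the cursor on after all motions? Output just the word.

After 1 (k): row=0 col=0 char='d'
After 2 (j): row=1 col=0 char='_'
After 3 (j): row=2 col=0 char='o'
After 4 ($): row=2 col=18 char='t'
After 5 (k): row=1 col=17 char='g'
After 6 (k): row=0 col=17 char='e'
After 7 (h): row=0 col=16 char='e'
After 8 (j): row=1 col=16 char='o'
After 9 (l): row=1 col=17 char='g'
After 10 (h): row=1 col=16 char='o'
After 11 (l): row=1 col=17 char='g'
After 12 (j): row=2 col=17 char='a'

Answer: cat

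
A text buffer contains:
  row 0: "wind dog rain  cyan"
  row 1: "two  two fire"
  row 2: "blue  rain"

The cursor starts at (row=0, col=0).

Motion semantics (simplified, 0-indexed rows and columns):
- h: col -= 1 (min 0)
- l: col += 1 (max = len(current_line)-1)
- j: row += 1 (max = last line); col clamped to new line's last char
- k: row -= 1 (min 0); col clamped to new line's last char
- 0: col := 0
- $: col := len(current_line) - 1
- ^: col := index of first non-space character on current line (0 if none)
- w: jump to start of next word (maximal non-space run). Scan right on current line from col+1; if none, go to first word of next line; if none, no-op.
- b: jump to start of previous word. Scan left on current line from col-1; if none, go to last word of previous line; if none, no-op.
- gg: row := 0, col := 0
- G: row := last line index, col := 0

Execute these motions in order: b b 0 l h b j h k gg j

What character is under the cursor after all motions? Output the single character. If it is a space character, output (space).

After 1 (b): row=0 col=0 char='w'
After 2 (b): row=0 col=0 char='w'
After 3 (0): row=0 col=0 char='w'
After 4 (l): row=0 col=1 char='i'
After 5 (h): row=0 col=0 char='w'
After 6 (b): row=0 col=0 char='w'
After 7 (j): row=1 col=0 char='t'
After 8 (h): row=1 col=0 char='t'
After 9 (k): row=0 col=0 char='w'
After 10 (gg): row=0 col=0 char='w'
After 11 (j): row=1 col=0 char='t'

Answer: t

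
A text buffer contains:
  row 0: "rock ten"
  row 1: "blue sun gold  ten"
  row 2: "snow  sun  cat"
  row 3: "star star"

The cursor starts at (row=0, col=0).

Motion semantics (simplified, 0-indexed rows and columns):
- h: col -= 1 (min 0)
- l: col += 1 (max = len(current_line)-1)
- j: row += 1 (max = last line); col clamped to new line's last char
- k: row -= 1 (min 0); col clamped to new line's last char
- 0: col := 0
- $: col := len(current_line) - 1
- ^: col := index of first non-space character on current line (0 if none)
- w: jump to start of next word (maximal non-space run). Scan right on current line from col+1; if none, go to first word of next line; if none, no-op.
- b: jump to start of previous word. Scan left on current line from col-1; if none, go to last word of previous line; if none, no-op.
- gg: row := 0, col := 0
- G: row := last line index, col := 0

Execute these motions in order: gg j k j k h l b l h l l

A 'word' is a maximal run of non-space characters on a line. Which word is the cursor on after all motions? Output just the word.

After 1 (gg): row=0 col=0 char='r'
After 2 (j): row=1 col=0 char='b'
After 3 (k): row=0 col=0 char='r'
After 4 (j): row=1 col=0 char='b'
After 5 (k): row=0 col=0 char='r'
After 6 (h): row=0 col=0 char='r'
After 7 (l): row=0 col=1 char='o'
After 8 (b): row=0 col=0 char='r'
After 9 (l): row=0 col=1 char='o'
After 10 (h): row=0 col=0 char='r'
After 11 (l): row=0 col=1 char='o'
After 12 (l): row=0 col=2 char='c'

Answer: rock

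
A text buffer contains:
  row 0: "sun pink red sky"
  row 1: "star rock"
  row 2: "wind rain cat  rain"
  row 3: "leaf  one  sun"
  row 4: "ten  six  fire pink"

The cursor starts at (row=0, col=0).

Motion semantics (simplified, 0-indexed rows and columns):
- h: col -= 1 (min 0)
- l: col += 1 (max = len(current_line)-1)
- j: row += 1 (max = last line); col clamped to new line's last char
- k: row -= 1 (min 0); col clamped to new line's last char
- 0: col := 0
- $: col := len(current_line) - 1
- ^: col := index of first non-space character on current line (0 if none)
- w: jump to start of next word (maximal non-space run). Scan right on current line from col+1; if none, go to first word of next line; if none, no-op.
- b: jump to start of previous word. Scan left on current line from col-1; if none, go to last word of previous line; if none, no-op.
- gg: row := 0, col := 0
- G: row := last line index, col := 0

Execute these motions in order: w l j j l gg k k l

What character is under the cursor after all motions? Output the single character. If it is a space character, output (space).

Answer: u

Derivation:
After 1 (w): row=0 col=4 char='p'
After 2 (l): row=0 col=5 char='i'
After 3 (j): row=1 col=5 char='r'
After 4 (j): row=2 col=5 char='r'
After 5 (l): row=2 col=6 char='a'
After 6 (gg): row=0 col=0 char='s'
After 7 (k): row=0 col=0 char='s'
After 8 (k): row=0 col=0 char='s'
After 9 (l): row=0 col=1 char='u'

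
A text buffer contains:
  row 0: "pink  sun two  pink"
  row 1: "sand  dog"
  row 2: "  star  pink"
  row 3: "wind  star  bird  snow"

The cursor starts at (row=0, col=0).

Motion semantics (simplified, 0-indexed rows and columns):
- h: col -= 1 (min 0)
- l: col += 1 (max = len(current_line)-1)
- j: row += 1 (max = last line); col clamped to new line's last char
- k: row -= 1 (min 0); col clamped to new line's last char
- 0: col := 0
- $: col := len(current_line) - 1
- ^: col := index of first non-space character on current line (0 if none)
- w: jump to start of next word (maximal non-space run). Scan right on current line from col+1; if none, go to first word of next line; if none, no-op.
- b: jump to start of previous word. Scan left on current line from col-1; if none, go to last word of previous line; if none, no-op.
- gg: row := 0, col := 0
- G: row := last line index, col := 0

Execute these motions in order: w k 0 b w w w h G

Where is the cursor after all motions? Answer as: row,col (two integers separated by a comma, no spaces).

After 1 (w): row=0 col=6 char='s'
After 2 (k): row=0 col=6 char='s'
After 3 (0): row=0 col=0 char='p'
After 4 (b): row=0 col=0 char='p'
After 5 (w): row=0 col=6 char='s'
After 6 (w): row=0 col=10 char='t'
After 7 (w): row=0 col=15 char='p'
After 8 (h): row=0 col=14 char='_'
After 9 (G): row=3 col=0 char='w'

Answer: 3,0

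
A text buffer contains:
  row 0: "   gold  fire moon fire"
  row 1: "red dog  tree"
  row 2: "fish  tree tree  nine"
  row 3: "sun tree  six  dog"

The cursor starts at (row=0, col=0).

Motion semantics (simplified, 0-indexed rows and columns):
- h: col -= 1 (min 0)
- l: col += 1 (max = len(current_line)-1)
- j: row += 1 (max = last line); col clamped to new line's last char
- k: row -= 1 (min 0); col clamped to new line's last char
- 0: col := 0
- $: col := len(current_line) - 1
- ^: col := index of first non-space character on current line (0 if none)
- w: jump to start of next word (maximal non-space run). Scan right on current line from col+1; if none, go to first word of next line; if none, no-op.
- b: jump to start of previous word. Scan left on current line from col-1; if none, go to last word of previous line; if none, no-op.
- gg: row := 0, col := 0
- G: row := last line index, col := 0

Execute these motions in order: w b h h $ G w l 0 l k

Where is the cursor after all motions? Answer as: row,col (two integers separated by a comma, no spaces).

After 1 (w): row=0 col=3 char='g'
After 2 (b): row=0 col=3 char='g'
After 3 (h): row=0 col=2 char='_'
After 4 (h): row=0 col=1 char='_'
After 5 ($): row=0 col=22 char='e'
After 6 (G): row=3 col=0 char='s'
After 7 (w): row=3 col=4 char='t'
After 8 (l): row=3 col=5 char='r'
After 9 (0): row=3 col=0 char='s'
After 10 (l): row=3 col=1 char='u'
After 11 (k): row=2 col=1 char='i'

Answer: 2,1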